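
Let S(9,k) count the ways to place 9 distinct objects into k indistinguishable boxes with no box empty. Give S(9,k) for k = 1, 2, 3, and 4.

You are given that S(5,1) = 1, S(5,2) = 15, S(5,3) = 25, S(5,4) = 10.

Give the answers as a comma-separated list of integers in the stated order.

r6: T_6,1=1×1+0=1; T_6,2=2×15+1=31; T_6,3=3×25+15=90; T_6,4=4×10+25=65
r7: T_7,1=1×1+0=1; T_7,2=2×31+1=63; T_7,3=3×90+31=301; T_7,4=4×65+90=350
r8: T_8,1=1×1+0=1; T_8,2=2×63+1=127; T_8,3=3×301+63=966; T_8,4=4×350+301=1701
r9: T_9,1=1×1+0=1; T_9,2=2×127+1=255; T_9,3=3×966+127=3025; T_9,4=4×1701+966=7770
Read S(9,1) = 1, S(9,2) = 255, S(9,3) = 3025, S(9,4) = 7770.

1, 255, 3025, 7770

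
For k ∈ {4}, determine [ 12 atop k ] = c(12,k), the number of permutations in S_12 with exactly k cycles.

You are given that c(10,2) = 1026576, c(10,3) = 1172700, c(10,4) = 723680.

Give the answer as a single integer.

105258076

r11: T_11,3=10×1172700+1026576=12753576; T_11,4=10×723680+1172700=8409500
r12: T_12,4=11×8409500+12753576=105258076
Read c(12,4) = 105258076.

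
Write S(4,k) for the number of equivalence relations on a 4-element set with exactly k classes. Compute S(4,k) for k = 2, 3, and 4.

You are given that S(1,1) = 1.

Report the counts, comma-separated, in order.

7, 6, 1

@2  (2,1):1·1+0→1, (2,2):0·2+1→1
@3  (3,1):1·1+0→1, (3,2):1·2+1→3, (3,3):0·3+1→1
@4  (4,2):3·2+1→7, (4,3):1·3+3→6, (4,4):0·4+1→1
Read S(4,2) = 7, S(4,3) = 6, S(4,4) = 1.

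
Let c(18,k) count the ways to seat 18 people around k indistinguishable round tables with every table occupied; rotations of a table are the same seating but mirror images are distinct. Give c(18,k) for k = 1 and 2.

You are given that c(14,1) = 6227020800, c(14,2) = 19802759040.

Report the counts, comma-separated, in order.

[15] T[15,1]:14*6227020800+0=87178291200 · T[15,2]:14*19802759040+6227020800=283465647360
[16] T[16,1]:15*87178291200+0=1307674368000 · T[16,2]:15*283465647360+87178291200=4339163001600
[17] T[17,1]:16*1307674368000+0=20922789888000 · T[17,2]:16*4339163001600+1307674368000=70734282393600
[18] T[18,1]:17*20922789888000+0=355687428096000 · T[18,2]:17*70734282393600+20922789888000=1223405590579200
Read c(18,1) = 355687428096000, c(18,2) = 1223405590579200.

355687428096000, 1223405590579200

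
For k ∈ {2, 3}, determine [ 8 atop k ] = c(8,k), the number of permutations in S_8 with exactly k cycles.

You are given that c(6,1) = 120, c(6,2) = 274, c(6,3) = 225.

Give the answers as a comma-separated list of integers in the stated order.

13068, 13132

@7  (7,1):120·6+0→720, (7,2):274·6+120→1764, (7,3):225·6+274→1624
@8  (8,2):1764·7+720→13068, (8,3):1624·7+1764→13132
Read c(8,2) = 13068, c(8,3) = 13132.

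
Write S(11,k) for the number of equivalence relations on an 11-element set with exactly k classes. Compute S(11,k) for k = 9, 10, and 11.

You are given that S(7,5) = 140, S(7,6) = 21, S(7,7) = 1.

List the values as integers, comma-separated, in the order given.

@8  (8,6):21·6+140→266, (8,7):1·7+21→28, (8,8):0·8+1→1
@9  (9,7):28·7+266→462, (9,8):1·8+28→36, (9,9):0·9+1→1
@10  (10,8):36·8+462→750, (10,9):1·9+36→45, (10,10):0·10+1→1
@11  (11,9):45·9+750→1155, (11,10):1·10+45→55, (11,11):0·11+1→1
Read S(11,9) = 1155, S(11,10) = 55, S(11,11) = 1.

1155, 55, 1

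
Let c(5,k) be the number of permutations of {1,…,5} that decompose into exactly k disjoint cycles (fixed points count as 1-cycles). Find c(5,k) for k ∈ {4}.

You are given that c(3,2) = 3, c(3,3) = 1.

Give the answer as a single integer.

r4: T_4,3=3×1+3=6; T_4,4=3×0+1=1
r5: T_5,4=4×1+6=10
Read c(5,4) = 10.

10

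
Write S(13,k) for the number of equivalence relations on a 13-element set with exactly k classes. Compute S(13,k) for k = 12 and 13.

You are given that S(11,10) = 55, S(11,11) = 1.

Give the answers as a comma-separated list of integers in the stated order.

78, 1

[12] T[12,11]:11*1+55=66 · T[12,12]:12*0+1=1
[13] T[13,12]:12*1+66=78 · T[13,13]:13*0+1=1
Read S(13,12) = 78, S(13,13) = 1.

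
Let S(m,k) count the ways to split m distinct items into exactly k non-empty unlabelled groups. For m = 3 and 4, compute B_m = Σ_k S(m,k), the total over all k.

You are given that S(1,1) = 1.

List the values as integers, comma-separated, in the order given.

5, 15

[2] T[2,1]:1*1+0=1 · T[2,2]:2*0+1=1
[3] T[3,1]:1*1+0=1 · T[3,2]:2*1+1=3 · T[3,3]:3*0+1=1
[4] T[4,1]:1*1+0=1 · T[4,2]:2*3+1=7 · T[4,3]:3*1+3=6 · T[4,4]:4*0+1=1
B_3 = ΣS(3,k) = 1+3+1 = 5
B_4 = ΣS(4,k) = 1+7+6+1 = 15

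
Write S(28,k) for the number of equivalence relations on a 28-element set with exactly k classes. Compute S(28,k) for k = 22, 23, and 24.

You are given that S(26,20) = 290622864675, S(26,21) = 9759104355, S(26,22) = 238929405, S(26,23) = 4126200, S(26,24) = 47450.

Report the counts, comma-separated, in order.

[27] T[27,21]:21*9759104355+290622864675=495564056130 · T[27,22]:22*238929405+9759104355=15015551265 · T[27,23]:23*4126200+238929405=333832005 · T[27,24]:24*47450+4126200=5265000
[28] T[28,22]:22*15015551265+495564056130=825906183960 · T[28,23]:23*333832005+15015551265=22693687380 · T[28,24]:24*5265000+333832005=460192005
Read S(28,22) = 825906183960, S(28,23) = 22693687380, S(28,24) = 460192005.

825906183960, 22693687380, 460192005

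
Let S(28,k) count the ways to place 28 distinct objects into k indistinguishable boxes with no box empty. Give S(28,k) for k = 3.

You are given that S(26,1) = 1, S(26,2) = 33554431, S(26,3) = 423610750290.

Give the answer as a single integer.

3812664524766

r27: T_27,2=2×33554431+1=67108863; T_27,3=3×423610750290+33554431=1270865805301
r28: T_28,3=3×1270865805301+67108863=3812664524766
Read S(28,3) = 3812664524766.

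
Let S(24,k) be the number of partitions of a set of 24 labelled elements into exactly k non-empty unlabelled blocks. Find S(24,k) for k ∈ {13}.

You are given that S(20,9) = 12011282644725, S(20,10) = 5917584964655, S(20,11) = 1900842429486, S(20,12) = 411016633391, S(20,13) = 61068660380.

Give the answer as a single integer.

@21  (21,10):5917584964655·10+12011282644725→71187132291275, (21,11):1900842429486·11+5917584964655→26826851689001, (21,12):411016633391·12+1900842429486→6833042030178, (21,13):61068660380·13+411016633391→1204909218331
@22  (22,11):26826851689001·11+71187132291275→366282500870286, (22,12):6833042030178·12+26826851689001→108823356051137, (22,13):1204909218331·13+6833042030178→22496861868481
@23  (23,12):108823356051137·12+366282500870286→1672162773483930, (23,13):22496861868481·13+108823356051137→401282560341390
@24  (24,13):401282560341390·13+1672162773483930→6888836057922000
Read S(24,13) = 6888836057922000.

6888836057922000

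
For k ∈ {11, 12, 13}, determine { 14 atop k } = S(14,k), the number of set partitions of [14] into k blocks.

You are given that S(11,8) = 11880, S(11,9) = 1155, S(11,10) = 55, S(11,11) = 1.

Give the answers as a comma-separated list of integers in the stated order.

i=12: T(12,9)=11880+9·1155=22275 | T(12,10)=1155+10·55=1705 | T(12,11)=55+11·1=66 | T(12,12)=1+12·0=1
i=13: T(13,10)=22275+10·1705=39325 | T(13,11)=1705+11·66=2431 | T(13,12)=66+12·1=78 | T(13,13)=1+13·0=1
i=14: T(14,11)=39325+11·2431=66066 | T(14,12)=2431+12·78=3367 | T(14,13)=78+13·1=91
Read S(14,11) = 66066, S(14,12) = 3367, S(14,13) = 91.

66066, 3367, 91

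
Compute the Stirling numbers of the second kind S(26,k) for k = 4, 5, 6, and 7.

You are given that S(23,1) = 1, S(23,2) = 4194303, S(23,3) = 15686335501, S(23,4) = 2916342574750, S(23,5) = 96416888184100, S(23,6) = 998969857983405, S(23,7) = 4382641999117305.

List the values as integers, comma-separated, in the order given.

i=24: T(24,2)=1+2·4194303=8388607 | T(24,3)=4194303+3·15686335501=47063200806 | T(24,4)=15686335501+4·2916342574750=11681056634501 | T(24,5)=2916342574750+5·96416888184100=485000783495250 | T(24,6)=96416888184100+6·998969857983405=6090236036084530 | T(24,7)=998969857983405+7·4382641999117305=31677463851804540
i=25: T(25,3)=8388607+3·47063200806=141197991025 | T(25,4)=47063200806+4·11681056634501=46771289738810 | T(25,5)=11681056634501+5·485000783495250=2436684974110751 | T(25,6)=485000783495250+6·6090236036084530=37026417000002430 | T(25,7)=6090236036084530+7·31677463851804540=227832482998716310
i=26: T(26,4)=141197991025+4·46771289738810=187226356946265 | T(26,5)=46771289738810+5·2436684974110751=12230196160292565 | T(26,6)=2436684974110751+6·37026417000002430=224595186974125331 | T(26,7)=37026417000002430+7·227832482998716310=1631853797991016600
Read S(26,4) = 187226356946265, S(26,5) = 12230196160292565, S(26,6) = 224595186974125331, S(26,7) = 1631853797991016600.

187226356946265, 12230196160292565, 224595186974125331, 1631853797991016600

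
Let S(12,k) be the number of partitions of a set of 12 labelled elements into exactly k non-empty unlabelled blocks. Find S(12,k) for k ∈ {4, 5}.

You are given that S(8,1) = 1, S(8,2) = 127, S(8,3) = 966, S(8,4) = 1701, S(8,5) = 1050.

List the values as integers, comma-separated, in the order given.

@9  (9,1):1·1+0→1, (9,2):127·2+1→255, (9,3):966·3+127→3025, (9,4):1701·4+966→7770, (9,5):1050·5+1701→6951
@10  (10,2):255·2+1→511, (10,3):3025·3+255→9330, (10,4):7770·4+3025→34105, (10,5):6951·5+7770→42525
@11  (11,3):9330·3+511→28501, (11,4):34105·4+9330→145750, (11,5):42525·5+34105→246730
@12  (12,4):145750·4+28501→611501, (12,5):246730·5+145750→1379400
Read S(12,4) = 611501, S(12,5) = 1379400.

611501, 1379400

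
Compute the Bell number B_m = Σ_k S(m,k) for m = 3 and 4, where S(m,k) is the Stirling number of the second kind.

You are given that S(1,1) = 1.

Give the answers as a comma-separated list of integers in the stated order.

5, 15

i=2: T(2,1)=0+1·1=1 | T(2,2)=1+2·0=1
i=3: T(3,1)=0+1·1=1 | T(3,2)=1+2·1=3 | T(3,3)=1+3·0=1
i=4: T(4,1)=0+1·1=1 | T(4,2)=1+2·3=7 | T(4,3)=3+3·1=6 | T(4,4)=1+4·0=1
B_3 = ΣS(3,k) = 1+3+1 = 5
B_4 = ΣS(4,k) = 1+7+6+1 = 15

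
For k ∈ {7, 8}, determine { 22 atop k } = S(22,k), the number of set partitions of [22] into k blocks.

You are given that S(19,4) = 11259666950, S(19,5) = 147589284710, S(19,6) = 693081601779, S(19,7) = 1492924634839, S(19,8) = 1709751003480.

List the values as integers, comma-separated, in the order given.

602762379967440, 1142399079991620

r20: T_20,5=5×147589284710+11259666950=749206090500; T_20,6=6×693081601779+147589284710=4306078895384; T_20,7=7×1492924634839+693081601779=11143554045652; T_20,8=8×1709751003480+1492924634839=15170932662679
r21: T_21,6=6×4306078895384+749206090500=26585679462804; T_21,7=7×11143554045652+4306078895384=82310957214948; T_21,8=8×15170932662679+11143554045652=132511015347084
r22: T_22,7=7×82310957214948+26585679462804=602762379967440; T_22,8=8×132511015347084+82310957214948=1142399079991620
Read S(22,7) = 602762379967440, S(22,8) = 1142399079991620.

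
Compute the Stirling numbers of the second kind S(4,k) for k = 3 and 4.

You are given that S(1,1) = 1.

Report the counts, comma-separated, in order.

6, 1

i=2: T(2,1)=0+1·1=1 | T(2,2)=1+2·0=1
i=3: T(3,2)=1+2·1=3 | T(3,3)=1+3·0=1
i=4: T(4,3)=3+3·1=6 | T(4,4)=1+4·0=1
Read S(4,3) = 6, S(4,4) = 1.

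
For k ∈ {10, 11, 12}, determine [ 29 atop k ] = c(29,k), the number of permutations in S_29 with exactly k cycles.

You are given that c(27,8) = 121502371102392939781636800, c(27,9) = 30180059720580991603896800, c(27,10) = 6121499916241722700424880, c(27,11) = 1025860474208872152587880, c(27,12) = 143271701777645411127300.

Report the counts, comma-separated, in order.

6409259592413089839517170080, 1142413073615783087483702480, 170857232541629621904997080

[28] T[28,9]:27*30180059720580991603896800+121502371102392939781636800=936363983558079713086850400 · T[28,10]:27*6121499916241722700424880+30180059720580991603896800=195460557459107504515368560 · T[28,11]:27*1025860474208872152587880+6121499916241722700424880=33819732719881270820297640 · T[28,12]:27*143271701777645411127300+1025860474208872152587880=4894196422205298253024980
[29] T[29,10]:28*195460557459107504515368560+936363983558079713086850400=6409259592413089839517170080 · T[29,11]:28*33819732719881270820297640+195460557459107504515368560=1142413073615783087483702480 · T[29,12]:28*4894196422205298253024980+33819732719881270820297640=170857232541629621904997080
Read c(29,10) = 6409259592413089839517170080, c(29,11) = 1142413073615783087483702480, c(29,12) = 170857232541629621904997080.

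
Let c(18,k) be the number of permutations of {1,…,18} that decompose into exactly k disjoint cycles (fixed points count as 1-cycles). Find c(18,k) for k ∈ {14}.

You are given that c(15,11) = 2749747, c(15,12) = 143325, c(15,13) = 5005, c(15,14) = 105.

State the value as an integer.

13896582

i=16: T(16,12)=2749747+15·143325=4899622 | T(16,13)=143325+15·5005=218400 | T(16,14)=5005+15·105=6580
i=17: T(17,13)=4899622+16·218400=8394022 | T(17,14)=218400+16·6580=323680
i=18: T(18,14)=8394022+17·323680=13896582
Read c(18,14) = 13896582.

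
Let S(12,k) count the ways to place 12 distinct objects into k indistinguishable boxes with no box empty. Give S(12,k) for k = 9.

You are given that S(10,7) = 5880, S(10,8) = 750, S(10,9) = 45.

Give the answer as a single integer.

i=11: T(11,8)=5880+8·750=11880 | T(11,9)=750+9·45=1155
i=12: T(12,9)=11880+9·1155=22275
Read S(12,9) = 22275.

22275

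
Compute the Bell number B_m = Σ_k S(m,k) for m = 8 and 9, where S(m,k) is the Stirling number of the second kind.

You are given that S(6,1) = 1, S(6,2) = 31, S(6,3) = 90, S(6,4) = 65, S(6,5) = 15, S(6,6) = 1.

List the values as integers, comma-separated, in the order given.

r7: T_7,1=1×1+0=1; T_7,2=2×31+1=63; T_7,3=3×90+31=301; T_7,4=4×65+90=350; T_7,5=5×15+65=140; T_7,6=6×1+15=21; T_7,7=7×0+1=1
r8: T_8,1=1×1+0=1; T_8,2=2×63+1=127; T_8,3=3×301+63=966; T_8,4=4×350+301=1701; T_8,5=5×140+350=1050; T_8,6=6×21+140=266; T_8,7=7×1+21=28; T_8,8=8×0+1=1
r9: T_9,1=1×1+0=1; T_9,2=2×127+1=255; T_9,3=3×966+127=3025; T_9,4=4×1701+966=7770; T_9,5=5×1050+1701=6951; T_9,6=6×266+1050=2646; T_9,7=7×28+266=462; T_9,8=8×1+28=36; T_9,9=9×0+1=1
B_8 = ΣS(8,k) = 1+127+966+1701+1050+266+28+1 = 4140
B_9 = ΣS(9,k) = 1+255+3025+7770+6951+2646+462+36+1 = 21147

4140, 21147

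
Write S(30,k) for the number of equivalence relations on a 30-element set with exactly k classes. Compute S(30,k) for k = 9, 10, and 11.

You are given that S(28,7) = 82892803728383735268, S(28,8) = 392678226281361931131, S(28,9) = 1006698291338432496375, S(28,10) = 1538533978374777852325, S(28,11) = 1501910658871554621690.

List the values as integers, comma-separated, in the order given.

88300984248924568770870, 173373343599189364594756, 215047101560666876619690

[29] T[29,8]:8*392678226281361931131+82892803728383735268=3224318613979279184316 · T[29,9]:9*1006698291338432496375+392678226281361931131=9452962848327254398506 · T[29,10]:10*1538533978374777852325+1006698291338432496375=16392038075086211019625 · T[29,11]:11*1501910658871554621690+1538533978374777852325=18059551225961878690915
[30] T[30,9]:9*9452962848327254398506+3224318613979279184316=88300984248924568770870 · T[30,10]:10*16392038075086211019625+9452962848327254398506=173373343599189364594756 · T[30,11]:11*18059551225961878690915+16392038075086211019625=215047101560666876619690
Read S(30,9) = 88300984248924568770870, S(30,10) = 173373343599189364594756, S(30,11) = 215047101560666876619690.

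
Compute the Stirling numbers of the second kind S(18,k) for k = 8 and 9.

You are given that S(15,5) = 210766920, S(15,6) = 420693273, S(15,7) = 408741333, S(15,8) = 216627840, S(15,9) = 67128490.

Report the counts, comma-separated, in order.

r16: T_16,6=6×420693273+210766920=2734926558; T_16,7=7×408741333+420693273=3281882604; T_16,8=8×216627840+408741333=2141764053; T_16,9=9×67128490+216627840=820784250
r17: T_17,7=7×3281882604+2734926558=25708104786; T_17,8=8×2141764053+3281882604=20415995028; T_17,9=9×820784250+2141764053=9528822303
r18: T_18,8=8×20415995028+25708104786=189036065010; T_18,9=9×9528822303+20415995028=106175395755
Read S(18,8) = 189036065010, S(18,9) = 106175395755.

189036065010, 106175395755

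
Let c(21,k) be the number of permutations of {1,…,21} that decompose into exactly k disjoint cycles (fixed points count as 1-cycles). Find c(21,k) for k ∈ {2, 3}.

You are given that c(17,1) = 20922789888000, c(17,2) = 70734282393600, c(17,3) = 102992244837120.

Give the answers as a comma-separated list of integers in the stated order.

8752948036761600000, 13803759753640704000

@18  (18,1):20922789888000·17+0→355687428096000, (18,2):70734282393600·17+20922789888000→1223405590579200, (18,3):102992244837120·17+70734282393600→1821602444624640
@19  (19,1):355687428096000·18+0→6402373705728000, (19,2):1223405590579200·18+355687428096000→22376988058521600, (19,3):1821602444624640·18+1223405590579200→34012249593822720
@20  (20,1):6402373705728000·19+0→121645100408832000, (20,2):22376988058521600·19+6402373705728000→431565146817638400, (20,3):34012249593822720·19+22376988058521600→668609730341153280
@21  (21,2):431565146817638400·20+121645100408832000→8752948036761600000, (21,3):668609730341153280·20+431565146817638400→13803759753640704000
Read c(21,2) = 8752948036761600000, c(21,3) = 13803759753640704000.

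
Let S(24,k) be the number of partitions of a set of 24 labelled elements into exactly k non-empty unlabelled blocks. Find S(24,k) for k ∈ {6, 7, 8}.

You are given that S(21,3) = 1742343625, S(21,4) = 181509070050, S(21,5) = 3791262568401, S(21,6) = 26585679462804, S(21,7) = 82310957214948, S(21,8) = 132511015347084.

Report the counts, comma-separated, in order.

i=22: T(22,4)=1742343625+4·181509070050=727778623825 | T(22,5)=181509070050+5·3791262568401=19137821912055 | T(22,6)=3791262568401+6·26585679462804=163305339345225 | T(22,7)=26585679462804+7·82310957214948=602762379967440 | T(22,8)=82310957214948+8·132511015347084=1142399079991620
i=23: T(23,5)=727778623825+5·19137821912055=96416888184100 | T(23,6)=19137821912055+6·163305339345225=998969857983405 | T(23,7)=163305339345225+7·602762379967440=4382641999117305 | T(23,8)=602762379967440+8·1142399079991620=9741955019900400
i=24: T(24,6)=96416888184100+6·998969857983405=6090236036084530 | T(24,7)=998969857983405+7·4382641999117305=31677463851804540 | T(24,8)=4382641999117305+8·9741955019900400=82318282158320505
Read S(24,6) = 6090236036084530, S(24,7) = 31677463851804540, S(24,8) = 82318282158320505.

6090236036084530, 31677463851804540, 82318282158320505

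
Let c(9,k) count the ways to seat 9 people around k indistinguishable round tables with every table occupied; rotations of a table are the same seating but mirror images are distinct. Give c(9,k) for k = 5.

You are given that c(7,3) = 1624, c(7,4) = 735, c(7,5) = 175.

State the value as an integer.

22449

row 8: T[8][4]=7·735+1624=6769  T[8][5]=7·175+735=1960
row 9: T[9][5]=8·1960+6769=22449
Read c(9,5) = 22449.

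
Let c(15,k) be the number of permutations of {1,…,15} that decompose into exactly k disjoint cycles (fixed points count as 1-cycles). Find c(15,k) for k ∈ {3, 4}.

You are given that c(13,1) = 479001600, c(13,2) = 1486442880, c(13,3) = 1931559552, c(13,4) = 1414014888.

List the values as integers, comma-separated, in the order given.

392156797824, 310989260400

[14] T[14,2]:13*1486442880+479001600=19802759040 · T[14,3]:13*1931559552+1486442880=26596717056 · T[14,4]:13*1414014888+1931559552=20313753096
[15] T[15,3]:14*26596717056+19802759040=392156797824 · T[15,4]:14*20313753096+26596717056=310989260400
Read c(15,3) = 392156797824, c(15,4) = 310989260400.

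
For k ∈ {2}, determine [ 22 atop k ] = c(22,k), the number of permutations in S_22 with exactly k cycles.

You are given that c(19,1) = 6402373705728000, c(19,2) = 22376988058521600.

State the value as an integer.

[20] T[20,1]:19*6402373705728000+0=121645100408832000 · T[20,2]:19*22376988058521600+6402373705728000=431565146817638400
[21] T[21,1]:20*121645100408832000+0=2432902008176640000 · T[21,2]:20*431565146817638400+121645100408832000=8752948036761600000
[22] T[22,2]:21*8752948036761600000+2432902008176640000=186244810780170240000
Read c(22,2) = 186244810780170240000.

186244810780170240000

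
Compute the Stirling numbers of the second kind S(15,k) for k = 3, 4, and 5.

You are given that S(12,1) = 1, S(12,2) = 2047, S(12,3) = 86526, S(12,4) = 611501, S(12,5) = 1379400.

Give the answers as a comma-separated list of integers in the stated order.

row 13: T[13][1]=1·1+0=1  T[13][2]=2·2047+1=4095  T[13][3]=3·86526+2047=261625  T[13][4]=4·611501+86526=2532530  T[13][5]=5·1379400+611501=7508501
row 14: T[14][2]=2·4095+1=8191  T[14][3]=3·261625+4095=788970  T[14][4]=4·2532530+261625=10391745  T[14][5]=5·7508501+2532530=40075035
row 15: T[15][3]=3·788970+8191=2375101  T[15][4]=4·10391745+788970=42355950  T[15][5]=5·40075035+10391745=210766920
Read S(15,3) = 2375101, S(15,4) = 42355950, S(15,5) = 210766920.

2375101, 42355950, 210766920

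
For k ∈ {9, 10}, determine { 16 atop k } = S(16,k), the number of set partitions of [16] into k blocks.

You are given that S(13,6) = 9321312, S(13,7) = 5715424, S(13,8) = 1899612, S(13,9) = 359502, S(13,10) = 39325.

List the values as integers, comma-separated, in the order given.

820784250, 193754990

row 14: T[14][7]=7·5715424+9321312=49329280  T[14][8]=8·1899612+5715424=20912320  T[14][9]=9·359502+1899612=5135130  T[14][10]=10·39325+359502=752752
row 15: T[15][8]=8·20912320+49329280=216627840  T[15][9]=9·5135130+20912320=67128490  T[15][10]=10·752752+5135130=12662650
row 16: T[16][9]=9·67128490+216627840=820784250  T[16][10]=10·12662650+67128490=193754990
Read S(16,9) = 820784250, S(16,10) = 193754990.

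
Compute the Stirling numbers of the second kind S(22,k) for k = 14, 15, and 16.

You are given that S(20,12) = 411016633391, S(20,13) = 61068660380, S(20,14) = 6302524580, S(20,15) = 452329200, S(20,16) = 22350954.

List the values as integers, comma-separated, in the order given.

r21: T_21,13=13×61068660380+411016633391=1204909218331; T_21,14=14×6302524580+61068660380=149304004500; T_21,15=15×452329200+6302524580=13087462580; T_21,16=16×22350954+452329200=809944464
r22: T_22,14=14×149304004500+1204909218331=3295165281331; T_22,15=15×13087462580+149304004500=345615943200; T_22,16=16×809944464+13087462580=26046574004
Read S(22,14) = 3295165281331, S(22,15) = 345615943200, S(22,16) = 26046574004.

3295165281331, 345615943200, 26046574004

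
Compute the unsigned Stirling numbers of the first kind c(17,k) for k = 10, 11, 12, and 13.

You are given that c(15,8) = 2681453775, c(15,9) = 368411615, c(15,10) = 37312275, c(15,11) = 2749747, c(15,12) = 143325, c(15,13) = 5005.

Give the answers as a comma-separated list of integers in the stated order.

row 16: T[16][9]=15·368411615+2681453775=8207628000  T[16][10]=15·37312275+368411615=928095740  T[16][11]=15·2749747+37312275=78558480  T[16][12]=15·143325+2749747=4899622  T[16][13]=15·5005+143325=218400
row 17: T[17][10]=16·928095740+8207628000=23057159840  T[17][11]=16·78558480+928095740=2185031420  T[17][12]=16·4899622+78558480=156952432  T[17][13]=16·218400+4899622=8394022
Read c(17,10) = 23057159840, c(17,11) = 2185031420, c(17,12) = 156952432, c(17,13) = 8394022.

23057159840, 2185031420, 156952432, 8394022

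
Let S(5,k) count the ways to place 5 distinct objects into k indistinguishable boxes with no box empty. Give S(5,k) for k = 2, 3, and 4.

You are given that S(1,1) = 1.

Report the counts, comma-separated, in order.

row 2: T[2][1]=1·1+0=1  T[2][2]=2·0+1=1
row 3: T[3][1]=1·1+0=1  T[3][2]=2·1+1=3  T[3][3]=3·0+1=1
row 4: T[4][1]=1·1+0=1  T[4][2]=2·3+1=7  T[4][3]=3·1+3=6  T[4][4]=4·0+1=1
row 5: T[5][2]=2·7+1=15  T[5][3]=3·6+7=25  T[5][4]=4·1+6=10
Read S(5,2) = 15, S(5,3) = 25, S(5,4) = 10.

15, 25, 10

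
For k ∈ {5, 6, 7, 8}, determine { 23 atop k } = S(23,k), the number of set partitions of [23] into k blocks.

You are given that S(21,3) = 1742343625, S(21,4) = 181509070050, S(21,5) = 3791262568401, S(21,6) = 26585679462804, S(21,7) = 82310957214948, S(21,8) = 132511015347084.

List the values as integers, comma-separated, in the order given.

[22] T[22,4]:4*181509070050+1742343625=727778623825 · T[22,5]:5*3791262568401+181509070050=19137821912055 · T[22,6]:6*26585679462804+3791262568401=163305339345225 · T[22,7]:7*82310957214948+26585679462804=602762379967440 · T[22,8]:8*132511015347084+82310957214948=1142399079991620
[23] T[23,5]:5*19137821912055+727778623825=96416888184100 · T[23,6]:6*163305339345225+19137821912055=998969857983405 · T[23,7]:7*602762379967440+163305339345225=4382641999117305 · T[23,8]:8*1142399079991620+602762379967440=9741955019900400
Read S(23,5) = 96416888184100, S(23,6) = 998969857983405, S(23,7) = 4382641999117305, S(23,8) = 9741955019900400.

96416888184100, 998969857983405, 4382641999117305, 9741955019900400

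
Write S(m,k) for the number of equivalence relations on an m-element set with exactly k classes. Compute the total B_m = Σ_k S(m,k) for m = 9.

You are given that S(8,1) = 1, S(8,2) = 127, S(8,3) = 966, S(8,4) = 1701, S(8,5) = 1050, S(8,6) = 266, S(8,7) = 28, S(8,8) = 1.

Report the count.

row 9: T[9][1]=1·1+0=1  T[9][2]=2·127+1=255  T[9][3]=3·966+127=3025  T[9][4]=4·1701+966=7770  T[9][5]=5·1050+1701=6951  T[9][6]=6·266+1050=2646  T[9][7]=7·28+266=462  T[9][8]=8·1+28=36  T[9][9]=9·0+1=1
B_9 = ΣS(9,k) = 1+255+3025+7770+6951+2646+462+36+1 = 21147

21147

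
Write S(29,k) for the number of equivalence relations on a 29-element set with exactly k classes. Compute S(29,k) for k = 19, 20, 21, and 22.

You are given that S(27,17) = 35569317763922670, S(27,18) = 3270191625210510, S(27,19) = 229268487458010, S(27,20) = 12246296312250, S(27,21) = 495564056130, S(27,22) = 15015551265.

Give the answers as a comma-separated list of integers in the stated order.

239332331869053150, 17110181160972900, 949910385013590, 40823077538100

[28] T[28,18]:18*3270191625210510+35569317763922670=94432767017711850 · T[28,19]:19*229268487458010+3270191625210510=7626292886912700 · T[28,20]:20*12246296312250+229268487458010=474194413703010 · T[28,21]:21*495564056130+12246296312250=22653141490980 · T[28,22]:22*15015551265+495564056130=825906183960
[29] T[29,19]:19*7626292886912700+94432767017711850=239332331869053150 · T[29,20]:20*474194413703010+7626292886912700=17110181160972900 · T[29,21]:21*22653141490980+474194413703010=949910385013590 · T[29,22]:22*825906183960+22653141490980=40823077538100
Read S(29,19) = 239332331869053150, S(29,20) = 17110181160972900, S(29,21) = 949910385013590, S(29,22) = 40823077538100.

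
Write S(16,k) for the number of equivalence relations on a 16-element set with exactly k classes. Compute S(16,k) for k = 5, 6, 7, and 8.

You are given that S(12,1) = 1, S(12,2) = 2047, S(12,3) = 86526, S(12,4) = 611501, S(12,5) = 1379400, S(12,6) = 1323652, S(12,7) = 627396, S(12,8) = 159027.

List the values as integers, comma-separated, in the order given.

1096190550, 2734926558, 3281882604, 2141764053

[13] T[13,2]:2*2047+1=4095 · T[13,3]:3*86526+2047=261625 · T[13,4]:4*611501+86526=2532530 · T[13,5]:5*1379400+611501=7508501 · T[13,6]:6*1323652+1379400=9321312 · T[13,7]:7*627396+1323652=5715424 · T[13,8]:8*159027+627396=1899612
[14] T[14,3]:3*261625+4095=788970 · T[14,4]:4*2532530+261625=10391745 · T[14,5]:5*7508501+2532530=40075035 · T[14,6]:6*9321312+7508501=63436373 · T[14,7]:7*5715424+9321312=49329280 · T[14,8]:8*1899612+5715424=20912320
[15] T[15,4]:4*10391745+788970=42355950 · T[15,5]:5*40075035+10391745=210766920 · T[15,6]:6*63436373+40075035=420693273 · T[15,7]:7*49329280+63436373=408741333 · T[15,8]:8*20912320+49329280=216627840
[16] T[16,5]:5*210766920+42355950=1096190550 · T[16,6]:6*420693273+210766920=2734926558 · T[16,7]:7*408741333+420693273=3281882604 · T[16,8]:8*216627840+408741333=2141764053
Read S(16,5) = 1096190550, S(16,6) = 2734926558, S(16,7) = 3281882604, S(16,8) = 2141764053.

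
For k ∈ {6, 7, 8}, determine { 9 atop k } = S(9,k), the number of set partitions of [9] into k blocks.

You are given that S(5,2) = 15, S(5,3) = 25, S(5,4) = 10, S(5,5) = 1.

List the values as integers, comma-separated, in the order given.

row 6: T[6][3]=3·25+15=90  T[6][4]=4·10+25=65  T[6][5]=5·1+10=15  T[6][6]=6·0+1=1
row 7: T[7][4]=4·65+90=350  T[7][5]=5·15+65=140  T[7][6]=6·1+15=21  T[7][7]=7·0+1=1
row 8: T[8][5]=5·140+350=1050  T[8][6]=6·21+140=266  T[8][7]=7·1+21=28  T[8][8]=8·0+1=1
row 9: T[9][6]=6·266+1050=2646  T[9][7]=7·28+266=462  T[9][8]=8·1+28=36
Read S(9,6) = 2646, S(9,7) = 462, S(9,8) = 36.

2646, 462, 36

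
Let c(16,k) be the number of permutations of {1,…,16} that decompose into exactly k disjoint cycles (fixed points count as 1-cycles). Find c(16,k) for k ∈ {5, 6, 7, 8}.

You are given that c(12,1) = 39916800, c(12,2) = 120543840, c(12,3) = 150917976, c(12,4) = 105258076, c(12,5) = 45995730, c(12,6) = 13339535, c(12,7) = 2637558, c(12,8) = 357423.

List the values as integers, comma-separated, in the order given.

2706813345600, 1009672107080, 272803210680, 54631129553

r13: T_13,2=12×120543840+39916800=1486442880; T_13,3=12×150917976+120543840=1931559552; T_13,4=12×105258076+150917976=1414014888; T_13,5=12×45995730+105258076=657206836; T_13,6=12×13339535+45995730=206070150; T_13,7=12×2637558+13339535=44990231; T_13,8=12×357423+2637558=6926634
r14: T_14,3=13×1931559552+1486442880=26596717056; T_14,4=13×1414014888+1931559552=20313753096; T_14,5=13×657206836+1414014888=9957703756; T_14,6=13×206070150+657206836=3336118786; T_14,7=13×44990231+206070150=790943153; T_14,8=13×6926634+44990231=135036473
r15: T_15,4=14×20313753096+26596717056=310989260400; T_15,5=14×9957703756+20313753096=159721605680; T_15,6=14×3336118786+9957703756=56663366760; T_15,7=14×790943153+3336118786=14409322928; T_15,8=14×135036473+790943153=2681453775
r16: T_16,5=15×159721605680+310989260400=2706813345600; T_16,6=15×56663366760+159721605680=1009672107080; T_16,7=15×14409322928+56663366760=272803210680; T_16,8=15×2681453775+14409322928=54631129553
Read c(16,5) = 2706813345600, c(16,6) = 1009672107080, c(16,7) = 272803210680, c(16,8) = 54631129553.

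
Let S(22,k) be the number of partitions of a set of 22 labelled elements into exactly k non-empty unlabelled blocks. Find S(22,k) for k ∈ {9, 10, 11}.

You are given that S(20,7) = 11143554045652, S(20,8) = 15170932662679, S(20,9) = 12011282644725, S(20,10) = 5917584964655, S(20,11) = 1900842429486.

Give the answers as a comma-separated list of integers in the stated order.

[21] T[21,8]:8*15170932662679+11143554045652=132511015347084 · T[21,9]:9*12011282644725+15170932662679=123272476465204 · T[21,10]:10*5917584964655+12011282644725=71187132291275 · T[21,11]:11*1900842429486+5917584964655=26826851689001
[22] T[22,9]:9*123272476465204+132511015347084=1241963303533920 · T[22,10]:10*71187132291275+123272476465204=835143799377954 · T[22,11]:11*26826851689001+71187132291275=366282500870286
Read S(22,9) = 1241963303533920, S(22,10) = 835143799377954, S(22,11) = 366282500870286.

1241963303533920, 835143799377954, 366282500870286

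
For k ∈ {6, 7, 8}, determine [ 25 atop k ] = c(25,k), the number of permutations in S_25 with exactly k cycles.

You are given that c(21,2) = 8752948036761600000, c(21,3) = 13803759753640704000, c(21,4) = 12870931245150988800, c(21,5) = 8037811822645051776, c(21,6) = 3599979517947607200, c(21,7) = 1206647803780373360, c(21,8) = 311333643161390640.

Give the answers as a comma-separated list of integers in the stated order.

1323714091579185857760000, 496910165055549644836800, 145901905527662649288000

i=22: T(22,3)=8752948036761600000+21·13803759753640704000=298631902863216384000 | T(22,4)=13803759753640704000+21·12870931245150988800=284093315901811468800 | T(22,5)=12870931245150988800+21·8037811822645051776=181664979520697076096 | T(22,6)=8037811822645051776+21·3599979517947607200=83637381699544802976 | T(22,7)=3599979517947607200+21·1206647803780373360=28939583397335447760 | T(22,8)=1206647803780373360+21·311333643161390640=7744654310169576800
i=23: T(23,4)=298631902863216384000+22·284093315901811468800=6548684852703068697600 | T(23,5)=284093315901811468800+22·181664979520697076096=4280722865357147142912 | T(23,6)=181664979520697076096+22·83637381699544802976=2021687376910682741568 | T(23,7)=83637381699544802976+22·28939583397335447760=720308216440924653696 | T(23,8)=28939583397335447760+22·7744654310169576800=199321978221066137360
i=24: T(24,5)=6548684852703068697600+23·4280722865357147142912=105005310755917452984576 | T(24,6)=4280722865357147142912+23·2021687376910682741568=50779532534302850198976 | T(24,7)=2021687376910682741568+23·720308216440924653696=18588776355051949776576 | T(24,8)=720308216440924653696+23·199321978221066137360=5304713715525445812976
i=25: T(25,6)=105005310755917452984576+24·50779532534302850198976=1323714091579185857760000 | T(25,7)=50779532534302850198976+24·18588776355051949776576=496910165055549644836800 | T(25,8)=18588776355051949776576+24·5304713715525445812976=145901905527662649288000
Read c(25,6) = 1323714091579185857760000, c(25,7) = 496910165055549644836800, c(25,8) = 145901905527662649288000.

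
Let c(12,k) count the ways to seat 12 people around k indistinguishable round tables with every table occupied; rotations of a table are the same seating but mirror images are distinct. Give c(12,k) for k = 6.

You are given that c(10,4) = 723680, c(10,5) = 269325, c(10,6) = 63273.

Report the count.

i=11: T(11,5)=723680+10·269325=3416930 | T(11,6)=269325+10·63273=902055
i=12: T(12,6)=3416930+11·902055=13339535
Read c(12,6) = 13339535.

13339535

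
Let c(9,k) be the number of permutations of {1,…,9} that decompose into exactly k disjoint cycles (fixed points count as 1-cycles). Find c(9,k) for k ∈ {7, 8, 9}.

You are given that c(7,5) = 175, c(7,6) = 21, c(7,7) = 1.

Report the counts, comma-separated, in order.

row 8: T[8][6]=7·21+175=322  T[8][7]=7·1+21=28  T[8][8]=7·0+1=1
row 9: T[9][7]=8·28+322=546  T[9][8]=8·1+28=36  T[9][9]=8·0+1=1
Read c(9,7) = 546, c(9,8) = 36, c(9,9) = 1.

546, 36, 1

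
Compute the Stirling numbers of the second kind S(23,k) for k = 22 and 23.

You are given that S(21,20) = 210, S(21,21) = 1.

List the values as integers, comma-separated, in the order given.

253, 1

i=22: T(22,21)=210+21·1=231 | T(22,22)=1+22·0=1
i=23: T(23,22)=231+22·1=253 | T(23,23)=1+23·0=1
Read S(23,22) = 253, S(23,23) = 1.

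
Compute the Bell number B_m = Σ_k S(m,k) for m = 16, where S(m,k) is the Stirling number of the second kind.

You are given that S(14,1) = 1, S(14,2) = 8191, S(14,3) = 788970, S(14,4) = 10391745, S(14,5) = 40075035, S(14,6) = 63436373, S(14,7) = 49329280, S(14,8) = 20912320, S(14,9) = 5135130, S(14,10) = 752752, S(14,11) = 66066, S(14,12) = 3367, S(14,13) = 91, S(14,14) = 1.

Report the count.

10480142147

row 15: T[15][1]=1·1+0=1  T[15][2]=2·8191+1=16383  T[15][3]=3·788970+8191=2375101  T[15][4]=4·10391745+788970=42355950  T[15][5]=5·40075035+10391745=210766920  T[15][6]=6·63436373+40075035=420693273  T[15][7]=7·49329280+63436373=408741333  T[15][8]=8·20912320+49329280=216627840  T[15][9]=9·5135130+20912320=67128490  T[15][10]=10·752752+5135130=12662650  T[15][11]=11·66066+752752=1479478  T[15][12]=12·3367+66066=106470  T[15][13]=13·91+3367=4550  T[15][14]=14·1+91=105  T[15][15]=15·0+1=1
row 16: T[16][1]=1·1+0=1  T[16][2]=2·16383+1=32767  T[16][3]=3·2375101+16383=7141686  T[16][4]=4·42355950+2375101=171798901  T[16][5]=5·210766920+42355950=1096190550  T[16][6]=6·420693273+210766920=2734926558  T[16][7]=7·408741333+420693273=3281882604  T[16][8]=8·216627840+408741333=2141764053  T[16][9]=9·67128490+216627840=820784250  T[16][10]=10·12662650+67128490=193754990  T[16][11]=11·1479478+12662650=28936908  T[16][12]=12·106470+1479478=2757118  T[16][13]=13·4550+106470=165620  T[16][14]=14·105+4550=6020  T[16][15]=15·1+105=120  T[16][16]=16·0+1=1
B_16 = ΣS(16,k) = 1+32767+7141686+171798901+1096190550+2734926558+3281882604+2141764053+820784250+193754990+28936908+2757118+165620+6020+120+1 = 10480142147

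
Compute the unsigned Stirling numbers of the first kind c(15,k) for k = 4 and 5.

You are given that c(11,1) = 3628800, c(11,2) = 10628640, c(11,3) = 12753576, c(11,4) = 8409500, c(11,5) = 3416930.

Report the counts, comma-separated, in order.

310989260400, 159721605680

row 12: T[12][1]=11·3628800+0=39916800  T[12][2]=11·10628640+3628800=120543840  T[12][3]=11·12753576+10628640=150917976  T[12][4]=11·8409500+12753576=105258076  T[12][5]=11·3416930+8409500=45995730
row 13: T[13][2]=12·120543840+39916800=1486442880  T[13][3]=12·150917976+120543840=1931559552  T[13][4]=12·105258076+150917976=1414014888  T[13][5]=12·45995730+105258076=657206836
row 14: T[14][3]=13·1931559552+1486442880=26596717056  T[14][4]=13·1414014888+1931559552=20313753096  T[14][5]=13·657206836+1414014888=9957703756
row 15: T[15][4]=14·20313753096+26596717056=310989260400  T[15][5]=14·9957703756+20313753096=159721605680
Read c(15,4) = 310989260400, c(15,5) = 159721605680.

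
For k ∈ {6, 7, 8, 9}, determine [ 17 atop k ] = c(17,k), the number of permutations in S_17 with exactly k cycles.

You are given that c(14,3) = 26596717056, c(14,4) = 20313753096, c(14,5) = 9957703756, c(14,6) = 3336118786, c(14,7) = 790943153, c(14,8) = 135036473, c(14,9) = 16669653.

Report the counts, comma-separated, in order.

18861567058880, 5374523477960, 1146901283528, 185953177553

r15: T_15,4=14×20313753096+26596717056=310989260400; T_15,5=14×9957703756+20313753096=159721605680; T_15,6=14×3336118786+9957703756=56663366760; T_15,7=14×790943153+3336118786=14409322928; T_15,8=14×135036473+790943153=2681453775; T_15,9=14×16669653+135036473=368411615
r16: T_16,5=15×159721605680+310989260400=2706813345600; T_16,6=15×56663366760+159721605680=1009672107080; T_16,7=15×14409322928+56663366760=272803210680; T_16,8=15×2681453775+14409322928=54631129553; T_16,9=15×368411615+2681453775=8207628000
r17: T_17,6=16×1009672107080+2706813345600=18861567058880; T_17,7=16×272803210680+1009672107080=5374523477960; T_17,8=16×54631129553+272803210680=1146901283528; T_17,9=16×8207628000+54631129553=185953177553
Read c(17,6) = 18861567058880, c(17,7) = 5374523477960, c(17,8) = 1146901283528, c(17,9) = 185953177553.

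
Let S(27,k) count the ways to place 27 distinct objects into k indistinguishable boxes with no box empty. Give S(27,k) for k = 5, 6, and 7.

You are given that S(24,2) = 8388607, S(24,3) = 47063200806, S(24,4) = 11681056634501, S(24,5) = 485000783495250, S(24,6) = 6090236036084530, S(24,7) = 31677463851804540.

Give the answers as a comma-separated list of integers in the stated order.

[25] T[25,3]:3*47063200806+8388607=141197991025 · T[25,4]:4*11681056634501+47063200806=46771289738810 · T[25,5]:5*485000783495250+11681056634501=2436684974110751 · T[25,6]:6*6090236036084530+485000783495250=37026417000002430 · T[25,7]:7*31677463851804540+6090236036084530=227832482998716310
[26] T[26,4]:4*46771289738810+141197991025=187226356946265 · T[26,5]:5*2436684974110751+46771289738810=12230196160292565 · T[26,6]:6*37026417000002430+2436684974110751=224595186974125331 · T[26,7]:7*227832482998716310+37026417000002430=1631853797991016600
[27] T[27,5]:5*12230196160292565+187226356946265=61338207158409090 · T[27,6]:6*224595186974125331+12230196160292565=1359801318005044551 · T[27,7]:7*1631853797991016600+224595186974125331=11647571772911241531
Read S(27,5) = 61338207158409090, S(27,6) = 1359801318005044551, S(27,7) = 11647571772911241531.

61338207158409090, 1359801318005044551, 11647571772911241531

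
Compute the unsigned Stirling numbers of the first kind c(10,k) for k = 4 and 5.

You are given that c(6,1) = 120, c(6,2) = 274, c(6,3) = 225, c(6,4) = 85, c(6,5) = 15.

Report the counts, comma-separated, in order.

r7: T_7,1=6×120+0=720; T_7,2=6×274+120=1764; T_7,3=6×225+274=1624; T_7,4=6×85+225=735; T_7,5=6×15+85=175
r8: T_8,2=7×1764+720=13068; T_8,3=7×1624+1764=13132; T_8,4=7×735+1624=6769; T_8,5=7×175+735=1960
r9: T_9,3=8×13132+13068=118124; T_9,4=8×6769+13132=67284; T_9,5=8×1960+6769=22449
r10: T_10,4=9×67284+118124=723680; T_10,5=9×22449+67284=269325
Read c(10,4) = 723680, c(10,5) = 269325.

723680, 269325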